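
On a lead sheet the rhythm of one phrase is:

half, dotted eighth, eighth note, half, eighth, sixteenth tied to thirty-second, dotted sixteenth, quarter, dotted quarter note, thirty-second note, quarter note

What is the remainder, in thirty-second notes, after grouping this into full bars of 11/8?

One bar of 11/8 = 44 thirty-second notes.
Express everything in thirty-second notes: half = 16; dotted eighth = 6; eighth note = 4; half = 16; eighth = 4; sixteenth tied to thirty-second (sixteenth + thirty-second) = 3; dotted sixteenth = 3; quarter = 8; dotted quarter note = 12; thirty-second note = 1; quarter note = 8.
Total: 16 + 6 + 4 + 16 + 4 + 3 + 3 + 8 + 12 + 1 + 8 = 81.
81 ÷ 44 = 1 complete bar with 37 thirty-second notes remaining.

37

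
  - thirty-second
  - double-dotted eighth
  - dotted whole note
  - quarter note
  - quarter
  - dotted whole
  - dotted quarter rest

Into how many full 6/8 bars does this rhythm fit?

5

One bar of 6/8 = 24 thirty-second notes.
Convert each value to thirty-second notes: thirty-second = 1; double-dotted eighth = 7; dotted whole note = 48; quarter note = 8; quarter = 8; dotted whole = 48; dotted quarter rest = 12.
Altogether 1 + 7 + 48 + 8 + 8 + 48 + 12 = 132.
132 ÷ 24 = 5 complete bars with 12 left over.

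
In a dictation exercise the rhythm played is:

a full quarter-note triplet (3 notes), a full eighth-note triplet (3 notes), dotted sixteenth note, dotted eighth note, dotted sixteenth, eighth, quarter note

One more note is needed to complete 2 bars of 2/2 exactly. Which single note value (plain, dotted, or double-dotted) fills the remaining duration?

2 bars of 2/2 = 64 thirty-second notes.
Each duration in thirty-second notes: a full quarter-note triplet (3 notes) (three triplet quarters span one half) = 16; a full eighth-note triplet (3 notes) (three triplet eighths span one quarter) = 8; dotted sixteenth note = 3; dotted eighth note = 6; dotted sixteenth = 3; eighth = 4; quarter note = 8.
Sum: 16 + 8 + 3 + 6 + 3 + 4 + 8 = 48.
Remaining: 64 − 48 = 16 thirty-second notes, which is a half note.

half note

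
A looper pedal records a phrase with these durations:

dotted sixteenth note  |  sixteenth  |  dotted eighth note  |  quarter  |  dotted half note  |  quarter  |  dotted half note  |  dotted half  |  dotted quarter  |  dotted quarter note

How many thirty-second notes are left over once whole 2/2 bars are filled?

One bar of 2/2 = 32 thirty-second notes.
Express everything in thirty-second notes: dotted sixteenth note = 3; sixteenth = 2; dotted eighth note = 6; quarter = 8; dotted half note = 24; quarter = 8; dotted half note = 24; dotted half = 24; dotted quarter = 12; dotted quarter note = 12.
Total: 3 + 2 + 6 + 8 + 24 + 8 + 24 + 24 + 12 + 12 = 123.
123 ÷ 32 = 3 complete bars with 27 thirty-second notes remaining.

27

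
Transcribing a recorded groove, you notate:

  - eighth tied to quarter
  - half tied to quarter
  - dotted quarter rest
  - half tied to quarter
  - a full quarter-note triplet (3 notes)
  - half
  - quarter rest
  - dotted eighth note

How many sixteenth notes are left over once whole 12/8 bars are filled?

11

One bar of 12/8 = 24 sixteenth notes.
Express everything in sixteenth notes: eighth tied to quarter (eighth + quarter) = 6; half tied to quarter (half + quarter) = 12; dotted quarter rest = 6; half tied to quarter (half + quarter) = 12; a full quarter-note triplet (3 notes) (three triplet quarters span one half) = 8; half = 8; quarter rest = 4; dotted eighth note = 3.
Adding: 6 + 12 + 6 + 12 + 8 + 8 + 4 + 3 = 59.
59 ÷ 24 = 2 complete bars with 11 sixteenth notes remaining.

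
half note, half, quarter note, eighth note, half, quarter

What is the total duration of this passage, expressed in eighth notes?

17

Convert each value to eighth notes: half note = 4; half = 4; quarter note = 2; eighth note = 1; half = 4; quarter = 2.
Total: 4 + 4 + 2 + 1 + 4 + 2 = 17 eighth notes.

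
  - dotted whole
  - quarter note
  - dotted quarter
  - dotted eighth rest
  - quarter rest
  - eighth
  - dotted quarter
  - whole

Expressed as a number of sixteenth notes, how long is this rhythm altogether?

65

In sixteenth notes: dotted whole = 24; quarter note = 4; dotted quarter = 6; dotted eighth rest = 3; quarter rest = 4; eighth = 2; dotted quarter = 6; whole = 16.
Altogether 24 + 4 + 6 + 3 + 4 + 2 + 6 + 16 = 65 sixteenth notes.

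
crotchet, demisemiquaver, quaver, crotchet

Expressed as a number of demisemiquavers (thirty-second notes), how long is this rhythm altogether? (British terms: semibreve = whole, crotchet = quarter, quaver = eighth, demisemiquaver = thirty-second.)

21

Express everything in thirty-second notes: crotchet = 8; demisemiquaver = 1; quaver = 4; crotchet = 8.
Total: 8 + 1 + 4 + 8 = 21 thirty-second notes.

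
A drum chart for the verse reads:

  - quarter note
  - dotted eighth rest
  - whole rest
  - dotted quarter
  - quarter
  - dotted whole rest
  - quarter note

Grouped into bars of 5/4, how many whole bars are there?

One bar of 5/4 = 20 sixteenth notes.
In sixteenth notes: quarter note = 4; dotted eighth rest = 3; whole rest = 16; dotted quarter = 6; quarter = 4; dotted whole rest = 24; quarter note = 4.
Sum: 4 + 3 + 16 + 6 + 4 + 24 + 4 = 61.
61 ÷ 20 = 3 complete bars with 1 left over.

3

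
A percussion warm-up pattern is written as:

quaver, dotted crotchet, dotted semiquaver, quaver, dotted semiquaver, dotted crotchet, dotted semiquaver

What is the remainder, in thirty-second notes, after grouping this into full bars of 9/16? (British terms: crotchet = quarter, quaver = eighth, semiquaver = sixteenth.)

5

One bar of 9/16 = 18 thirty-second notes.
Convert each value to thirty-second notes: quaver = 4; dotted crotchet = 12; dotted semiquaver = 3; quaver = 4; dotted semiquaver = 3; dotted crotchet = 12; dotted semiquaver = 3.
Altogether 4 + 12 + 3 + 4 + 3 + 12 + 3 = 41.
41 ÷ 18 = 2 complete bars with 5 thirty-second notes remaining.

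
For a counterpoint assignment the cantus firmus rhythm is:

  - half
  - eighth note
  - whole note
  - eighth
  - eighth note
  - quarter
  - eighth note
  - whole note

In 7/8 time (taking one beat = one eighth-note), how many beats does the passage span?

One eighth-note beat = 2 sixteenth notes.
Working in sixteenth notes: half = 8; eighth note = 2; whole note = 16; eighth = 2; eighth note = 2; quarter = 4; eighth note = 2; whole note = 16.
Altogether 8 + 2 + 16 + 2 + 2 + 4 + 2 + 16 = 52.
52 ÷ 2 = 26 beats.

26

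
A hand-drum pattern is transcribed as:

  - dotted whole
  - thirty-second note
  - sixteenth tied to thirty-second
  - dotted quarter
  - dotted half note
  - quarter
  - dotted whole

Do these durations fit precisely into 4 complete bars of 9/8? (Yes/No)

Yes

One bar of 9/8 = 36 thirty-second notes, so 4 bars = 144.
Convert each value to thirty-second notes: dotted whole = 48; thirty-second note = 1; sixteenth tied to thirty-second (sixteenth + thirty-second) = 3; dotted quarter = 12; dotted half note = 24; quarter = 8; dotted whole = 48.
Total: 48 + 1 + 3 + 12 + 24 + 8 + 48 = 144.
144 equals 144, so the answer is Yes.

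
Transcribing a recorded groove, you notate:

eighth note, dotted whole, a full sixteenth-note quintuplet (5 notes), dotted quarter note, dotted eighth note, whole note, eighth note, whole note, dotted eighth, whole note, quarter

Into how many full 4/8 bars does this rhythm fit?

12

One bar of 4/8 = 8 sixteenth notes.
Express everything in sixteenth notes: eighth note = 2; dotted whole = 24; a full sixteenth-note quintuplet (5 notes) (five quintuplet sixteenths span one quarter) = 4; dotted quarter note = 6; dotted eighth note = 3; whole note = 16; eighth note = 2; whole note = 16; dotted eighth = 3; whole note = 16; quarter = 4.
Sum: 2 + 24 + 4 + 6 + 3 + 16 + 2 + 16 + 3 + 16 + 4 = 96.
96 ÷ 8 = 12 complete bars with 0 left over.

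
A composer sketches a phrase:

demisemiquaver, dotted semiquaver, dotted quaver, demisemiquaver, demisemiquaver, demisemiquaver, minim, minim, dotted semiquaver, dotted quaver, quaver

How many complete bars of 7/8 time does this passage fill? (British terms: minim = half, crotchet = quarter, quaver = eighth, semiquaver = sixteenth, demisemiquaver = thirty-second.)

One bar of 7/8 = 28 thirty-second notes.
Convert each value to thirty-second notes: demisemiquaver = 1; dotted semiquaver = 3; dotted quaver = 6; demisemiquaver = 1; demisemiquaver = 1; demisemiquaver = 1; minim = 16; minim = 16; dotted semiquaver = 3; dotted quaver = 6; quaver = 4.
Altogether 1 + 3 + 6 + 1 + 1 + 1 + 16 + 16 + 3 + 6 + 4 = 58.
58 ÷ 28 = 2 complete bars with 2 left over.

2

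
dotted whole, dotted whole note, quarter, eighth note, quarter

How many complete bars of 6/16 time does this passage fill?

9

One bar of 6/16 = 3 eighth notes.
In eighth notes: dotted whole = 12; dotted whole note = 12; quarter = 2; eighth note = 1; quarter = 2.
Total: 12 + 12 + 2 + 1 + 2 = 29.
29 ÷ 3 = 9 complete bars with 2 left over.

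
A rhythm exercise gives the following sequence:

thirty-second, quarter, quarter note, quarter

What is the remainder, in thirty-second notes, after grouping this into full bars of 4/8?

One bar of 4/8 = 16 thirty-second notes.
Each duration in thirty-second notes: thirty-second = 1; quarter = 8; quarter note = 8; quarter = 8.
Adding: 1 + 8 + 8 + 8 = 25.
25 ÷ 16 = 1 complete bar with 9 thirty-second notes remaining.

9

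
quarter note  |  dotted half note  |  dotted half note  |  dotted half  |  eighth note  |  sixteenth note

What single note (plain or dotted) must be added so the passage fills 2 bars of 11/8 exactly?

2 bars of 11/8 = 44 sixteenth notes.
Express everything in sixteenth notes: quarter note = 4; dotted half note = 12; dotted half note = 12; dotted half = 12; eighth note = 2; sixteenth note = 1.
Total: 4 + 12 + 12 + 12 + 2 + 1 = 43.
Remaining: 44 − 43 = 1 sixteenth note, which is a sixteenth note.

sixteenth note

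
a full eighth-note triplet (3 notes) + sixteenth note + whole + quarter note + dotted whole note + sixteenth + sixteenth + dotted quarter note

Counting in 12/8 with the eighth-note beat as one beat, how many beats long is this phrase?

One eighth-note beat = 2 sixteenth notes.
In sixteenth notes: a full eighth-note triplet (3 notes) (three triplet eighths span one quarter) = 4; sixteenth note = 1; whole = 16; quarter note = 4; dotted whole note = 24; sixteenth = 1; sixteenth = 1; dotted quarter note = 6.
Total: 4 + 1 + 16 + 4 + 24 + 1 + 1 + 6 = 57.
57 ÷ 2 = 28.5 beats.

28.5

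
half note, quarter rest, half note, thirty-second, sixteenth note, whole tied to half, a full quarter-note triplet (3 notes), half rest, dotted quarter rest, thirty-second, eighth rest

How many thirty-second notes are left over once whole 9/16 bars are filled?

14

One bar of 9/16 = 18 thirty-second notes.
Working in thirty-second notes: half note = 16; quarter rest = 8; half note = 16; thirty-second = 1; sixteenth note = 2; whole tied to half (whole + half) = 48; a full quarter-note triplet (3 notes) (three triplet quarters span one half) = 16; half rest = 16; dotted quarter rest = 12; thirty-second = 1; eighth rest = 4.
Total: 16 + 8 + 16 + 1 + 2 + 48 + 16 + 16 + 12 + 1 + 4 = 140.
140 ÷ 18 = 7 complete bars with 14 thirty-second notes remaining.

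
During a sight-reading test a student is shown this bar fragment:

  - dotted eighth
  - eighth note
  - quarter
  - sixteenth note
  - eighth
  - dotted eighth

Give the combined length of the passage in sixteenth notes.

15

Each duration in sixteenth notes: dotted eighth = 3; eighth note = 2; quarter = 4; sixteenth note = 1; eighth = 2; dotted eighth = 3.
Sum: 3 + 2 + 4 + 1 + 2 + 3 = 15 sixteenth notes.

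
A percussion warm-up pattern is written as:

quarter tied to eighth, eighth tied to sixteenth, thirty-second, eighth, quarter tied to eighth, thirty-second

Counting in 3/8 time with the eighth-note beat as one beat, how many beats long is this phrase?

One eighth-note beat = 4 thirty-second notes.
Convert each value to thirty-second notes: quarter tied to eighth (quarter + eighth) = 12; eighth tied to sixteenth (eighth + sixteenth) = 6; thirty-second = 1; eighth = 4; quarter tied to eighth (quarter + eighth) = 12; thirty-second = 1.
Adding: 12 + 6 + 1 + 4 + 12 + 1 = 36.
36 ÷ 4 = 9 beats.

9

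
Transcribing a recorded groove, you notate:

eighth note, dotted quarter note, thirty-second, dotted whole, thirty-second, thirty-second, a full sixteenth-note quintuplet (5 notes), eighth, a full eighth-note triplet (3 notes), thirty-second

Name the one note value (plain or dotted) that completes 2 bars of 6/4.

2 bars of 6/4 = 96 thirty-second notes.
Each duration in thirty-second notes: eighth note = 4; dotted quarter note = 12; thirty-second = 1; dotted whole = 48; thirty-second = 1; thirty-second = 1; a full sixteenth-note quintuplet (5 notes) (five quintuplet sixteenths span one quarter) = 8; eighth = 4; a full eighth-note triplet (3 notes) (three triplet eighths span one quarter) = 8; thirty-second = 1.
Altogether 4 + 12 + 1 + 48 + 1 + 1 + 8 + 4 + 8 + 1 = 88.
Remaining: 96 − 88 = 8 thirty-second notes, which is a quarter note.

quarter note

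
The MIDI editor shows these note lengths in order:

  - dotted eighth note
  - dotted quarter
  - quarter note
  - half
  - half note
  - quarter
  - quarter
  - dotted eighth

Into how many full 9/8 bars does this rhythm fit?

2

One bar of 9/8 = 18 sixteenth notes.
In sixteenth notes: dotted eighth note = 3; dotted quarter = 6; quarter note = 4; half = 8; half note = 8; quarter = 4; quarter = 4; dotted eighth = 3.
Altogether 3 + 6 + 4 + 8 + 8 + 4 + 4 + 3 = 40.
40 ÷ 18 = 2 complete bars with 4 left over.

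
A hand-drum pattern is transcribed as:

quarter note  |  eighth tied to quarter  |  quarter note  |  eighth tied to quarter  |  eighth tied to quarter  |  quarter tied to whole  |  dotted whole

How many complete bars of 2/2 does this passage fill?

One bar of 2/2 = 8 eighth notes.
Convert each value to eighth notes: quarter note = 2; eighth tied to quarter (eighth + quarter) = 3; quarter note = 2; eighth tied to quarter (eighth + quarter) = 3; eighth tied to quarter (eighth + quarter) = 3; quarter tied to whole (quarter + whole) = 10; dotted whole = 12.
Altogether 2 + 3 + 2 + 3 + 3 + 10 + 12 = 35.
35 ÷ 8 = 4 complete bars with 3 left over.

4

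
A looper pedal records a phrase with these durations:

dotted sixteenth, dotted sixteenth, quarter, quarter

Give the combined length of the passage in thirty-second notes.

22

Each duration in thirty-second notes: dotted sixteenth = 3; dotted sixteenth = 3; quarter = 8; quarter = 8.
Altogether 3 + 3 + 8 + 8 = 22 thirty-second notes.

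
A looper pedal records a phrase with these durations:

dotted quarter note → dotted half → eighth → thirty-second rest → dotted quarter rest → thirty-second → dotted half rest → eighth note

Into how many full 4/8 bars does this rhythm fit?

5

One bar of 4/8 = 16 thirty-second notes.
Express everything in thirty-second notes: dotted quarter note = 12; dotted half = 24; eighth = 4; thirty-second rest = 1; dotted quarter rest = 12; thirty-second = 1; dotted half rest = 24; eighth note = 4.
Altogether 12 + 24 + 4 + 1 + 12 + 1 + 24 + 4 = 82.
82 ÷ 16 = 5 complete bars with 2 left over.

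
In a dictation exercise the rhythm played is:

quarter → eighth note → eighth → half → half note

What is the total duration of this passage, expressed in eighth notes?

12

Express everything in eighth notes: quarter = 2; eighth note = 1; eighth = 1; half = 4; half note = 4.
Adding: 2 + 1 + 1 + 4 + 4 = 12 eighth notes.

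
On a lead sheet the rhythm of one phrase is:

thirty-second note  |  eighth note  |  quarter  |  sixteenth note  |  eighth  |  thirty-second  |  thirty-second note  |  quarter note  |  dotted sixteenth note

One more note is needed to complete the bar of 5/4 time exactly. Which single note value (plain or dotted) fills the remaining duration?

quarter note

The bar of 5/4 = 40 thirty-second notes.
Working in thirty-second notes: thirty-second note = 1; eighth note = 4; quarter = 8; sixteenth note = 2; eighth = 4; thirty-second = 1; thirty-second note = 1; quarter note = 8; dotted sixteenth note = 3.
Total: 1 + 4 + 8 + 2 + 4 + 1 + 1 + 8 + 3 = 32.
Remaining: 40 − 32 = 8 thirty-second notes, which is a quarter note.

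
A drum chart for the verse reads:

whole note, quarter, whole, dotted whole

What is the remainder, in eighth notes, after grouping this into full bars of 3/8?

One bar of 3/8 = 3 eighth notes.
Express everything in eighth notes: whole note = 8; quarter = 2; whole = 8; dotted whole = 12.
Adding: 8 + 2 + 8 + 12 = 30.
30 ÷ 3 = 10 complete bars with 0 eighth notes remaining.

0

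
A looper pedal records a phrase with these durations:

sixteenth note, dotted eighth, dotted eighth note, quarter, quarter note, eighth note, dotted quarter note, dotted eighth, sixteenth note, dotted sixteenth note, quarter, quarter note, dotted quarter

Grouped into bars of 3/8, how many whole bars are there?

One bar of 3/8 = 12 thirty-second notes.
Express everything in thirty-second notes: sixteenth note = 2; dotted eighth = 6; dotted eighth note = 6; quarter = 8; quarter note = 8; eighth note = 4; dotted quarter note = 12; dotted eighth = 6; sixteenth note = 2; dotted sixteenth note = 3; quarter = 8; quarter note = 8; dotted quarter = 12.
Adding: 2 + 6 + 6 + 8 + 8 + 4 + 12 + 6 + 2 + 3 + 8 + 8 + 12 = 85.
85 ÷ 12 = 7 complete bars with 1 left over.

7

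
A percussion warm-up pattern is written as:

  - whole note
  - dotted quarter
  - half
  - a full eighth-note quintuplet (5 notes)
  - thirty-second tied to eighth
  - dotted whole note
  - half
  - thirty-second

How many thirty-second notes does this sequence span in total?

146

Express everything in thirty-second notes: whole note = 32; dotted quarter = 12; half = 16; a full eighth-note quintuplet (5 notes) (five quintuplet eighths span one half) = 16; thirty-second tied to eighth (thirty-second + eighth) = 5; dotted whole note = 48; half = 16; thirty-second = 1.
Total: 32 + 12 + 16 + 16 + 5 + 48 + 16 + 1 = 146 thirty-second notes.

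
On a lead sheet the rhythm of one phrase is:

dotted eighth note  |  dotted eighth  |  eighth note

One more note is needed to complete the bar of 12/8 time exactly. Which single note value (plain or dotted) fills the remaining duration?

whole note

The bar of 12/8 = 24 sixteenth notes.
Working in sixteenth notes: dotted eighth note = 3; dotted eighth = 3; eighth note = 2.
Adding: 3 + 3 + 2 = 8.
Remaining: 24 − 8 = 16 sixteenth notes, which is a whole note.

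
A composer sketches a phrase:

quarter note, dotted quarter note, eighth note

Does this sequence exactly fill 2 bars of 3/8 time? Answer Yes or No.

One bar of 3/8 = 3 eighth notes, so 2 bars = 6.
Working in eighth notes: quarter note = 2; dotted quarter note = 3; eighth note = 1.
Adding: 2 + 3 + 1 = 6.
6 equals 6, so the answer is Yes.

Yes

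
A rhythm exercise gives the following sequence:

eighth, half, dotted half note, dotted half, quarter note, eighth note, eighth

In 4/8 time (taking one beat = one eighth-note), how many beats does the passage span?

One eighth-note beat = 2 sixteenth notes.
Each duration in sixteenth notes: eighth = 2; half = 8; dotted half note = 12; dotted half = 12; quarter note = 4; eighth note = 2; eighth = 2.
Total: 2 + 8 + 12 + 12 + 4 + 2 + 2 = 42.
42 ÷ 2 = 21 beats.

21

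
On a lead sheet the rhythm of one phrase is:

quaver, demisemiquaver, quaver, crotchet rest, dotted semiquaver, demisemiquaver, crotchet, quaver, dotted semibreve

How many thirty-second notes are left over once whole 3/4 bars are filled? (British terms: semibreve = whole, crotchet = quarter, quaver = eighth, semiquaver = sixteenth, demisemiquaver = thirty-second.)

9

One bar of 3/4 = 24 thirty-second notes.
In thirty-second notes: quaver = 4; demisemiquaver = 1; quaver = 4; crotchet rest = 8; dotted semiquaver = 3; demisemiquaver = 1; crotchet = 8; quaver = 4; dotted semibreve = 48.
Sum: 4 + 1 + 4 + 8 + 3 + 1 + 8 + 4 + 48 = 81.
81 ÷ 24 = 3 complete bars with 9 thirty-second notes remaining.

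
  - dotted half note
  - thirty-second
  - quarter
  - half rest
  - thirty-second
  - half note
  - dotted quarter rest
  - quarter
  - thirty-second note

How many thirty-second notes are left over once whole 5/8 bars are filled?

One bar of 5/8 = 20 thirty-second notes.
Convert each value to thirty-second notes: dotted half note = 24; thirty-second = 1; quarter = 8; half rest = 16; thirty-second = 1; half note = 16; dotted quarter rest = 12; quarter = 8; thirty-second note = 1.
Total: 24 + 1 + 8 + 16 + 1 + 16 + 12 + 8 + 1 = 87.
87 ÷ 20 = 4 complete bars with 7 thirty-second notes remaining.

7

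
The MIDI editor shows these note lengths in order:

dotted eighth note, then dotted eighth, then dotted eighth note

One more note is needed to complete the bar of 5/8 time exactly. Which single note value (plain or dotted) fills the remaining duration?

The bar of 5/8 = 10 sixteenth notes.
Convert each value to sixteenth notes: dotted eighth note = 3; dotted eighth = 3; dotted eighth note = 3.
Adding: 3 + 3 + 3 = 9.
Remaining: 10 − 9 = 1 sixteenth note, which is a sixteenth note.

sixteenth note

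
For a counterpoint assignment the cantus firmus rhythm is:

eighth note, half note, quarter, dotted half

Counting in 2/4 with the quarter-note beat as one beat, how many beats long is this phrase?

6.5

One quarter-note beat = 2 eighth notes.
Express everything in eighth notes: eighth note = 1; half note = 4; quarter = 2; dotted half = 6.
Sum: 1 + 4 + 2 + 6 = 13.
13 ÷ 2 = 6.5 beats.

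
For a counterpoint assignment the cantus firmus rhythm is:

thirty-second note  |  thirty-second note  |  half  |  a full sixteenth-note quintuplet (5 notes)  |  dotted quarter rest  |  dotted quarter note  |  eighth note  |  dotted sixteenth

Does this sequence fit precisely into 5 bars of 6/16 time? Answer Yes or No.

No

One bar of 6/16 = 12 thirty-second notes, so 5 bars = 60.
Each duration in thirty-second notes: thirty-second note = 1; thirty-second note = 1; half = 16; a full sixteenth-note quintuplet (5 notes) (five quintuplet sixteenths span one quarter) = 8; dotted quarter rest = 12; dotted quarter note = 12; eighth note = 4; dotted sixteenth = 3.
Total: 1 + 1 + 16 + 8 + 12 + 12 + 4 + 3 = 57.
57 falls short of 60, so the answer is No.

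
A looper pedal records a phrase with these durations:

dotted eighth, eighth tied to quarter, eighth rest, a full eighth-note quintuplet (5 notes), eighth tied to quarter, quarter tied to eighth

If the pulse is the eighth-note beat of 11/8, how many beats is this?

15.5

One eighth-note beat = 2 sixteenth notes.
In sixteenth notes: dotted eighth = 3; eighth tied to quarter (eighth + quarter) = 6; eighth rest = 2; a full eighth-note quintuplet (5 notes) (five quintuplet eighths span one half) = 8; eighth tied to quarter (eighth + quarter) = 6; quarter tied to eighth (quarter + eighth) = 6.
Sum: 3 + 6 + 2 + 8 + 6 + 6 = 31.
31 ÷ 2 = 15.5 beats.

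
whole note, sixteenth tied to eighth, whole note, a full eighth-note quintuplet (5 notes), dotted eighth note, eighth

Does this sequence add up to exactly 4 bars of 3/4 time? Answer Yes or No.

One bar of 3/4 = 12 sixteenth notes, so 4 bars = 48.
Express everything in sixteenth notes: whole note = 16; sixteenth tied to eighth (sixteenth + eighth) = 3; whole note = 16; a full eighth-note quintuplet (5 notes) (five quintuplet eighths span one half) = 8; dotted eighth note = 3; eighth = 2.
Altogether 16 + 3 + 16 + 8 + 3 + 2 = 48.
48 equals 48, so the answer is Yes.

Yes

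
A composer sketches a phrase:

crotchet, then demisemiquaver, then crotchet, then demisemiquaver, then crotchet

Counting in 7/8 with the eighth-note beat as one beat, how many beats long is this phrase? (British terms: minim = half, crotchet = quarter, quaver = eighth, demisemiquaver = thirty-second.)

6.5

One eighth-note beat = 4 thirty-second notes.
Express everything in thirty-second notes: crotchet = 8; demisemiquaver = 1; crotchet = 8; demisemiquaver = 1; crotchet = 8.
Total: 8 + 1 + 8 + 1 + 8 = 26.
26 ÷ 4 = 6.5 beats.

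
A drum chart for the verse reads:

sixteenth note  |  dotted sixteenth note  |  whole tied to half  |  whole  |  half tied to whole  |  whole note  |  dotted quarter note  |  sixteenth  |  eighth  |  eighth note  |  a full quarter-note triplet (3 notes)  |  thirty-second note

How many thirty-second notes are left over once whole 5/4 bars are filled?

One bar of 5/4 = 40 thirty-second notes.
Convert each value to thirty-second notes: sixteenth note = 2; dotted sixteenth note = 3; whole tied to half (whole + half) = 48; whole = 32; half tied to whole (half + whole) = 48; whole note = 32; dotted quarter note = 12; sixteenth = 2; eighth = 4; eighth note = 4; a full quarter-note triplet (3 notes) (three triplet quarters span one half) = 16; thirty-second note = 1.
Sum: 2 + 3 + 48 + 32 + 48 + 32 + 12 + 2 + 4 + 4 + 16 + 1 = 204.
204 ÷ 40 = 5 complete bars with 4 thirty-second notes remaining.

4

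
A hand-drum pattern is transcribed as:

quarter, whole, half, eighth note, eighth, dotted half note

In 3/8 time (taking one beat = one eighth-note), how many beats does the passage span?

One eighth-note beat = 2 sixteenth notes.
Each duration in sixteenth notes: quarter = 4; whole = 16; half = 8; eighth note = 2; eighth = 2; dotted half note = 12.
Adding: 4 + 16 + 8 + 2 + 2 + 12 = 44.
44 ÷ 2 = 22 beats.

22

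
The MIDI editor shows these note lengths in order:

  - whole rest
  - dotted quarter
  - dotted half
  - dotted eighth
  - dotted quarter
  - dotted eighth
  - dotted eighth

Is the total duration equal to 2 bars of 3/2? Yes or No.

One bar of 3/2 = 24 sixteenth notes, so 2 bars = 48.
Express everything in sixteenth notes: whole rest = 16; dotted quarter = 6; dotted half = 12; dotted eighth = 3; dotted quarter = 6; dotted eighth = 3; dotted eighth = 3.
Altogether 16 + 6 + 12 + 3 + 6 + 3 + 3 = 49.
49 exceeds 48, so the answer is No.

No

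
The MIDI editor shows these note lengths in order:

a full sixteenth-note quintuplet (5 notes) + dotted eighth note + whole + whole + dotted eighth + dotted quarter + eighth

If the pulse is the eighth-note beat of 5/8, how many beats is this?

25

One eighth-note beat = 2 sixteenth notes.
Express everything in sixteenth notes: a full sixteenth-note quintuplet (5 notes) (five quintuplet sixteenths span one quarter) = 4; dotted eighth note = 3; whole = 16; whole = 16; dotted eighth = 3; dotted quarter = 6; eighth = 2.
Altogether 4 + 3 + 16 + 16 + 3 + 6 + 2 = 50.
50 ÷ 2 = 25 beats.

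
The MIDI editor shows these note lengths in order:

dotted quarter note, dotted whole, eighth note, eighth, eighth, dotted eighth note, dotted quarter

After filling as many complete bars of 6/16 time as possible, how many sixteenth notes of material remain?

One bar of 6/16 = 6 sixteenth notes.
Working in sixteenth notes: dotted quarter note = 6; dotted whole = 24; eighth note = 2; eighth = 2; eighth = 2; dotted eighth note = 3; dotted quarter = 6.
Total: 6 + 24 + 2 + 2 + 2 + 3 + 6 = 45.
45 ÷ 6 = 7 complete bars with 3 sixteenth notes remaining.

3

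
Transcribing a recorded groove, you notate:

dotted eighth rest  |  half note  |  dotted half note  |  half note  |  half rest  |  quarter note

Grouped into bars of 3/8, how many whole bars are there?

7

One bar of 3/8 = 6 sixteenth notes.
Convert each value to sixteenth notes: dotted eighth rest = 3; half note = 8; dotted half note = 12; half note = 8; half rest = 8; quarter note = 4.
Adding: 3 + 8 + 12 + 8 + 8 + 4 = 43.
43 ÷ 6 = 7 complete bars with 1 left over.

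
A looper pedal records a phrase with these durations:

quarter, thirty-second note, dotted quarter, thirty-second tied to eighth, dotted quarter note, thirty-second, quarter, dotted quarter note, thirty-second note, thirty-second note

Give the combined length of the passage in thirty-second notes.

61

Convert each value to thirty-second notes: quarter = 8; thirty-second note = 1; dotted quarter = 12; thirty-second tied to eighth (thirty-second + eighth) = 5; dotted quarter note = 12; thirty-second = 1; quarter = 8; dotted quarter note = 12; thirty-second note = 1; thirty-second note = 1.
Total: 8 + 1 + 12 + 5 + 12 + 1 + 8 + 12 + 1 + 1 = 61 thirty-second notes.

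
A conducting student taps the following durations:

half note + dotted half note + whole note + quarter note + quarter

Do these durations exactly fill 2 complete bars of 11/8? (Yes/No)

One bar of 11/8 = 11 eighth notes, so 2 bars = 22.
Working in eighth notes: half note = 4; dotted half note = 6; whole note = 8; quarter note = 2; quarter = 2.
Sum: 4 + 6 + 8 + 2 + 2 = 22.
22 equals 22, so the answer is Yes.

Yes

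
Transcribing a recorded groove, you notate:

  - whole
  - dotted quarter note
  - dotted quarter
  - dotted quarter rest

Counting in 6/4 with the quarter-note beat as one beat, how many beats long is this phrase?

One quarter-note beat = 2 eighth notes.
Working in eighth notes: whole = 8; dotted quarter note = 3; dotted quarter = 3; dotted quarter rest = 3.
Total: 8 + 3 + 3 + 3 = 17.
17 ÷ 2 = 8.5 beats.

8.5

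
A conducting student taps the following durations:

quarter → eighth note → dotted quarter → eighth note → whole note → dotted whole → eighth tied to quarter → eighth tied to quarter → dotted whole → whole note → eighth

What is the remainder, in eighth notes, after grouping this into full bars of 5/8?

One bar of 5/8 = 5 eighth notes.
In eighth notes: quarter = 2; eighth note = 1; dotted quarter = 3; eighth note = 1; whole note = 8; dotted whole = 12; eighth tied to quarter (eighth + quarter) = 3; eighth tied to quarter (eighth + quarter) = 3; dotted whole = 12; whole note = 8; eighth = 1.
Altogether 2 + 1 + 3 + 1 + 8 + 12 + 3 + 3 + 12 + 8 + 1 = 54.
54 ÷ 5 = 10 complete bars with 4 eighth notes remaining.

4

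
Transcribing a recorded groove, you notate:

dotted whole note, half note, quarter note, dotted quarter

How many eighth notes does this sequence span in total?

21

Convert each value to eighth notes: dotted whole note = 12; half note = 4; quarter note = 2; dotted quarter = 3.
Altogether 12 + 4 + 2 + 3 = 21 eighth notes.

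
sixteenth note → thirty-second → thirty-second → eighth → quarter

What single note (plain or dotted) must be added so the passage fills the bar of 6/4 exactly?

whole note

The bar of 6/4 = 48 thirty-second notes.
In thirty-second notes: sixteenth note = 2; thirty-second = 1; thirty-second = 1; eighth = 4; quarter = 8.
Altogether 2 + 1 + 1 + 4 + 8 = 16.
Remaining: 48 − 16 = 32 thirty-second notes, which is a whole note.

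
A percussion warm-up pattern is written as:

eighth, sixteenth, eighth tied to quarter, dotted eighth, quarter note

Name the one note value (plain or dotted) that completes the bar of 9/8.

The bar of 9/8 = 18 sixteenth notes.
Express everything in sixteenth notes: eighth = 2; sixteenth = 1; eighth tied to quarter (eighth + quarter) = 6; dotted eighth = 3; quarter note = 4.
Total: 2 + 1 + 6 + 3 + 4 = 16.
Remaining: 18 − 16 = 2 sixteenth notes, which is a eighth note.

eighth note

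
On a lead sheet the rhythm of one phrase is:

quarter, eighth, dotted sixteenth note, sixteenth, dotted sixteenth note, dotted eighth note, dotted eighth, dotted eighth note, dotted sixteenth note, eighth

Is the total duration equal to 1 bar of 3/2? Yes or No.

One bar of 3/2 = 48 thirty-second notes.
Working in thirty-second notes: quarter = 8; eighth = 4; dotted sixteenth note = 3; sixteenth = 2; dotted sixteenth note = 3; dotted eighth note = 6; dotted eighth = 6; dotted eighth note = 6; dotted sixteenth note = 3; eighth = 4.
Altogether 8 + 4 + 3 + 2 + 3 + 6 + 6 + 6 + 3 + 4 = 45.
45 falls short of 48, so the answer is No.

No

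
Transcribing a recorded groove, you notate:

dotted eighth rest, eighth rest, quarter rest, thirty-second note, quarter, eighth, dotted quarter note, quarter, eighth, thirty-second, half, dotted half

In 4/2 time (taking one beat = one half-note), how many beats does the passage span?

6

One half-note beat = 16 thirty-second notes.
In thirty-second notes: dotted eighth rest = 6; eighth rest = 4; quarter rest = 8; thirty-second note = 1; quarter = 8; eighth = 4; dotted quarter note = 12; quarter = 8; eighth = 4; thirty-second = 1; half = 16; dotted half = 24.
Total: 6 + 4 + 8 + 1 + 8 + 4 + 12 + 8 + 4 + 1 + 16 + 24 = 96.
96 ÷ 16 = 6 beats.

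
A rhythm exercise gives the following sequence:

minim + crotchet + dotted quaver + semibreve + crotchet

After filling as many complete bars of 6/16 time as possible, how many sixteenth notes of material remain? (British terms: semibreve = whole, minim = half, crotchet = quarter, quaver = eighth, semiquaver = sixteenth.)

5

One bar of 6/16 = 6 sixteenth notes.
Each duration in sixteenth notes: minim = 8; crotchet = 4; dotted quaver = 3; semibreve = 16; crotchet = 4.
Adding: 8 + 4 + 3 + 16 + 4 = 35.
35 ÷ 6 = 5 complete bars with 5 sixteenth notes remaining.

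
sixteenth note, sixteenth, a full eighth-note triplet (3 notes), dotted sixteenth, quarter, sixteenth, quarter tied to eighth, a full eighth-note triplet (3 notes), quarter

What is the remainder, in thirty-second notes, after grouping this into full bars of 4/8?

One bar of 4/8 = 16 thirty-second notes.
Each duration in thirty-second notes: sixteenth note = 2; sixteenth = 2; a full eighth-note triplet (3 notes) (three triplet eighths span one quarter) = 8; dotted sixteenth = 3; quarter = 8; sixteenth = 2; quarter tied to eighth (quarter + eighth) = 12; a full eighth-note triplet (3 notes) (three triplet eighths span one quarter) = 8; quarter = 8.
Altogether 2 + 2 + 8 + 3 + 8 + 2 + 12 + 8 + 8 = 53.
53 ÷ 16 = 3 complete bars with 5 thirty-second notes remaining.

5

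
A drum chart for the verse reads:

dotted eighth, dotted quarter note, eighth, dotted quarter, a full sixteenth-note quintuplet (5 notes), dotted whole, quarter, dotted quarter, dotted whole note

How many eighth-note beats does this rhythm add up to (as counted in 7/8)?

One eighth-note beat = 2 sixteenth notes.
Convert each value to sixteenth notes: dotted eighth = 3; dotted quarter note = 6; eighth = 2; dotted quarter = 6; a full sixteenth-note quintuplet (5 notes) (five quintuplet sixteenths span one quarter) = 4; dotted whole = 24; quarter = 4; dotted quarter = 6; dotted whole note = 24.
Sum: 3 + 6 + 2 + 6 + 4 + 24 + 4 + 6 + 24 = 79.
79 ÷ 2 = 39.5 beats.

39.5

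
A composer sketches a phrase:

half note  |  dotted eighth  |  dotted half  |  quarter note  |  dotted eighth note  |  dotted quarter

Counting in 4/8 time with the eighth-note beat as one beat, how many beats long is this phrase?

18

One eighth-note beat = 2 sixteenth notes.
Express everything in sixteenth notes: half note = 8; dotted eighth = 3; dotted half = 12; quarter note = 4; dotted eighth note = 3; dotted quarter = 6.
Adding: 8 + 3 + 12 + 4 + 3 + 6 = 36.
36 ÷ 2 = 18 beats.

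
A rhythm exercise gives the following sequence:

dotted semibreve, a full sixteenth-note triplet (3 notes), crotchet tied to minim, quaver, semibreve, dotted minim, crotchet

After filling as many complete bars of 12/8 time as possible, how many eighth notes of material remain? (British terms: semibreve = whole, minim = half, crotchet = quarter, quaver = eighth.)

One bar of 12/8 = 12 eighth notes.
In eighth notes: dotted semibreve = 12; a full sixteenth-note triplet (3 notes) (three triplet sixteenths span one eighth) = 1; crotchet tied to minim (crotchet + minim) = 6; quaver = 1; semibreve = 8; dotted minim = 6; crotchet = 2.
Adding: 12 + 1 + 6 + 1 + 8 + 6 + 2 = 36.
36 ÷ 12 = 3 complete bars with 0 eighth notes remaining.

0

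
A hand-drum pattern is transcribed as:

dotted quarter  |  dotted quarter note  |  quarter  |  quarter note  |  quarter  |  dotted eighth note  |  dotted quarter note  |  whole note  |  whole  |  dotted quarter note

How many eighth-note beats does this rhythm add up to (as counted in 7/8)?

35.5

One eighth-note beat = 2 sixteenth notes.
Express everything in sixteenth notes: dotted quarter = 6; dotted quarter note = 6; quarter = 4; quarter note = 4; quarter = 4; dotted eighth note = 3; dotted quarter note = 6; whole note = 16; whole = 16; dotted quarter note = 6.
Sum: 6 + 6 + 4 + 4 + 4 + 3 + 6 + 16 + 16 + 6 = 71.
71 ÷ 2 = 35.5 beats.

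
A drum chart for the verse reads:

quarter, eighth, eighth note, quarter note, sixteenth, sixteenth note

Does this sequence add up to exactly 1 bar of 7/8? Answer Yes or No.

Yes

One bar of 7/8 = 14 sixteenth notes.
Convert each value to sixteenth notes: quarter = 4; eighth = 2; eighth note = 2; quarter note = 4; sixteenth = 1; sixteenth note = 1.
Total: 4 + 2 + 2 + 4 + 1 + 1 = 14.
14 equals 14, so the answer is Yes.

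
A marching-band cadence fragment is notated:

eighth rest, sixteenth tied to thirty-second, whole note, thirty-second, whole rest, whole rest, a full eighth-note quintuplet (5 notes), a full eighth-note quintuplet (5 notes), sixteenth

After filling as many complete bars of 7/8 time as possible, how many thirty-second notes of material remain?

26

One bar of 7/8 = 28 thirty-second notes.
Express everything in thirty-second notes: eighth rest = 4; sixteenth tied to thirty-second (sixteenth + thirty-second) = 3; whole note = 32; thirty-second = 1; whole rest = 32; whole rest = 32; a full eighth-note quintuplet (5 notes) (five quintuplet eighths span one half) = 16; a full eighth-note quintuplet (5 notes) (five quintuplet eighths span one half) = 16; sixteenth = 2.
Altogether 4 + 3 + 32 + 1 + 32 + 32 + 16 + 16 + 2 = 138.
138 ÷ 28 = 4 complete bars with 26 thirty-second notes remaining.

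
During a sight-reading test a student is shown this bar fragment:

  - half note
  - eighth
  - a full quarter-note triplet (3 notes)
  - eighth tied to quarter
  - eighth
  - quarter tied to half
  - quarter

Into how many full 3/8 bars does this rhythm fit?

One bar of 3/8 = 3 eighth notes.
Each duration in eighth notes: half note = 4; eighth = 1; a full quarter-note triplet (3 notes) (three triplet quarters span one half) = 4; eighth tied to quarter (eighth + quarter) = 3; eighth = 1; quarter tied to half (quarter + half) = 6; quarter = 2.
Sum: 4 + 1 + 4 + 3 + 1 + 6 + 2 = 21.
21 ÷ 3 = 7 complete bars with 0 left over.

7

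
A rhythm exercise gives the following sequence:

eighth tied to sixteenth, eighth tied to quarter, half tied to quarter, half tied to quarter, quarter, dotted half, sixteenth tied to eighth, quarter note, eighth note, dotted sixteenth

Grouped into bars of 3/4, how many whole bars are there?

4

One bar of 3/4 = 24 thirty-second notes.
Convert each value to thirty-second notes: eighth tied to sixteenth (eighth + sixteenth) = 6; eighth tied to quarter (eighth + quarter) = 12; half tied to quarter (half + quarter) = 24; half tied to quarter (half + quarter) = 24; quarter = 8; dotted half = 24; sixteenth tied to eighth (sixteenth + eighth) = 6; quarter note = 8; eighth note = 4; dotted sixteenth = 3.
Altogether 6 + 12 + 24 + 24 + 8 + 24 + 6 + 8 + 4 + 3 = 119.
119 ÷ 24 = 4 complete bars with 23 left over.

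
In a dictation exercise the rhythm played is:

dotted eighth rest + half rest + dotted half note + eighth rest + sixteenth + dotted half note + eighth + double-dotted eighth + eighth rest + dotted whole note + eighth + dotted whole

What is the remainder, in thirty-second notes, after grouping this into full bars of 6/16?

One bar of 6/16 = 12 thirty-second notes.
Convert each value to thirty-second notes: dotted eighth rest = 6; half rest = 16; dotted half note = 24; eighth rest = 4; sixteenth = 2; dotted half note = 24; eighth = 4; double-dotted eighth = 7; eighth rest = 4; dotted whole note = 48; eighth = 4; dotted whole = 48.
Altogether 6 + 16 + 24 + 4 + 2 + 24 + 4 + 7 + 4 + 48 + 4 + 48 = 191.
191 ÷ 12 = 15 complete bars with 11 thirty-second notes remaining.

11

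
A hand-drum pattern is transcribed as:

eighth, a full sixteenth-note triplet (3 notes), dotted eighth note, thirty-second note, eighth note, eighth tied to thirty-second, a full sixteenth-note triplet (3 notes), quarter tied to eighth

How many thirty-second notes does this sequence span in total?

40

In thirty-second notes: eighth = 4; a full sixteenth-note triplet (3 notes) (three triplet sixteenths span one eighth) = 4; dotted eighth note = 6; thirty-second note = 1; eighth note = 4; eighth tied to thirty-second (eighth + thirty-second) = 5; a full sixteenth-note triplet (3 notes) (three triplet sixteenths span one eighth) = 4; quarter tied to eighth (quarter + eighth) = 12.
Total: 4 + 4 + 6 + 1 + 4 + 5 + 4 + 12 = 40 thirty-second notes.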